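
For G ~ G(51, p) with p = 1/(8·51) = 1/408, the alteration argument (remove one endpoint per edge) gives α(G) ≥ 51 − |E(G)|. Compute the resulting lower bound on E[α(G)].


E[|E(G)|] = C(51, 2)·p = 1275 · (1/408) = 25/8.
E[α(G)] ≥ n − E[|E(G)|] = 51 − 25/8 = 383/8.
Numerically: ≈ 47.8750.
(This is only a lower bound; the true E[α(G)] may be larger.)

E[α(G)] ≥ 383/8 ≈ 47.8750.


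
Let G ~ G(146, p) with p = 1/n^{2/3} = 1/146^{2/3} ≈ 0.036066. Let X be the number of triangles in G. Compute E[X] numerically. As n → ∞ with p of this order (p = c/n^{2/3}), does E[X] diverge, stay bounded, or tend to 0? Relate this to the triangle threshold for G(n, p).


Number of potential triangles: C(146, 3) = 508080.
Each occurs with probability p³ ≈ (0.036066)³ ≈ 4.6913117e-05.
By linearity: E[X] = C(146, 3)·p³ ≈ 508080 · 4.6913117e-05 ≈ 23.83562.
Since α = 2/3 < 1, p = c/n^{2/3} ≫ 1/n is above the triangle threshold p ~ 1/n. Asymptotically E[X] ~ (c³/6)·n^{3(1−α)} = (1³/6)·n^{1} → ∞; triangles are abundant w.h.p.

E[X] ≈ 23.83562; in regime p = Θ(1/n^{2/3}) E[X] diverges (above the triangle threshold p ~ 1/n).


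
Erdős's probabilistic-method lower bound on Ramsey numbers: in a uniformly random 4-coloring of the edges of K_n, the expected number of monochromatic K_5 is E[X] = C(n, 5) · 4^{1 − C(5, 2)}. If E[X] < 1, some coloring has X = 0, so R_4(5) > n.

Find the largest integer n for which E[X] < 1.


We need C(n, 5) · 4^{1 − 10} < 1, i.e. C(n, 5) < 4^{10 − 1} = 262144.
Check values of n near the boundary:
  n = 30: C(30, 5) = 142506; 142506 < 262144? YES
  n = 31: C(31, 5) = 169911; 169911 < 262144? YES
  n = 32: C(32, 5) = 201376; 201376 < 262144? YES
  n = 33: C(33, 5) = 237336; 237336 < 262144? YES
  n = 34: C(34, 5) = 278256; 278256 < 262144? NO
  n = 35: C(35, 5) = 324632; 324632 < 262144? NO
The largest n with C(n, 5) < 262144 is n = 33 (where E[X] = 29667/32768 ≈ 0.9053650). Hence R_4(5) > 33, i.e. R_4(5) ≥ 34.

Largest n = 33; hence R_4(5) > 33.


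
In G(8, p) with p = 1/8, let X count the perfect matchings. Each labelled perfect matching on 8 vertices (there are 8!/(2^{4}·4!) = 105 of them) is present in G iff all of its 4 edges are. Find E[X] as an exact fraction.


K_8 has 8!/(2^{4}·4!) = 105 labelled perfect matchings.
For each such perfect matching H, let X_H = 1 if all 4 edges of H are present in G. Then P[X_H = 1] = p^{4} = (1/8)^{4} = 1/4096.
By linearity: E[X] = Σ_H E[X_H] = 105 · p^{4} = 105 · 1/4096 = 105/4096.
Numerically: E[X] ≈ 0.025635.

E[X] = 105 · (1/8)^{4} = 105/4096 ≈ 0.025635.


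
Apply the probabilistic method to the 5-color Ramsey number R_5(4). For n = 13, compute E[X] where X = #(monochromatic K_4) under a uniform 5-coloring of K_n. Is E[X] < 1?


E[X] = C(13, 4) · 5^{1 − 6} = 715 · 5^{−5} = 715/3125.
As a reduced fraction: E[X] = 143/625 ≈ 0.22880.
Is E[X] < 1? YES.
Since E[X] < 1, there exists a 5-coloring of K_{13} with no monochromatic K_4; hence R_5(4) > 13.

E[X] = 143/625 ≈ 0.22880; E[X] < 1, so R_5(4) > 13.


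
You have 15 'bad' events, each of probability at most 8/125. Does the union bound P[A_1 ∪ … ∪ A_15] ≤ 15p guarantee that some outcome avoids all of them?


Union bound: P[∪_{i=1}^{15} A_i] ≤ Σ_i P[A_i] ≤ 15·p = 15·(8/125) = 24/25.
Numerically: 24/25 ≈ 0.9600000.
Is 24/25 < 1? YES.
Since P[∪ A_i] ≤ 24/25 < 1, the complement has P[∩ A_i^c] ≥ 1 − 24/25 = 1/25 > 0, so some outcome avoids every A_i.

15·p = 24/25 ≈ 0.9600000; existence CERTIFIED by the union bound.


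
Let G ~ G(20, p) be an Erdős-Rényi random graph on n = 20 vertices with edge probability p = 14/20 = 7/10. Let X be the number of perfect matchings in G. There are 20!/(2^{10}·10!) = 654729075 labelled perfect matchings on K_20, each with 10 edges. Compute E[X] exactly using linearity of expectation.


K_20 has 20!/(2^{10}·10!) = 654729075 labelled perfect matchings.
For each such perfect matching H, let X_H = 1 if all 10 edges of H are present in G. Then P[X_H = 1] = p^{10} = (7/10)^{10} = 282475249/10000000000.
By linearity: E[X] = Σ_H E[X_H] = 654729075 · p^{10} = 654729075 · 282475249/10000000000 = 7397790339526587/400000000.
Numerically: E[X] ≈ 1.8494e+07.

E[X] = 654729075 · (7/10)^{10} = 7397790339526587/400000000 ≈ 1.8494e+07.


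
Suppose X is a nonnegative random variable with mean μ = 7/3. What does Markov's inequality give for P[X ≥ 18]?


μ = E[X] = 7/3, a = 18.
Markov: P[X ≥ 18] ≤ μ/a = (7/3)/18 = 7/54.
Numerically: ≈ 0.129630.
(Since a = 18 > μ = 2.333333, the bound 7/54 is < 1 and informative.)

P[X ≥ 18] ≤ 7/54 ≈ 0.129630.


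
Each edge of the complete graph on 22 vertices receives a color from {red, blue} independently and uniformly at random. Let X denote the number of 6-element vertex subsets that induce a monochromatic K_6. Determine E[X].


Let X = Σ_S X_S over the C(22, 6) = 74613 subsets S of size 6, where X_S = 1 if the K_6 on S is monochromatic.
For a fixed S, the K_6 on S has C(6, 2) = 15 edges. P[all 15 edges red] = (1/2)^15, and likewise for blue, so P[monochromatic] = 2·(1/2)^15 = 2^{1 − 15} = 1/16384.
By linearity of expectation: E[X] = C(22, 6) · 2^{1 − 15} = 74613 · 1/16384 = 74613/16384.
Numerically: E[X] ≈ 4.554.

E[X] = C(22,6)·2^(1−C(6,2)) = 74613/16384 ≈ 4.554.


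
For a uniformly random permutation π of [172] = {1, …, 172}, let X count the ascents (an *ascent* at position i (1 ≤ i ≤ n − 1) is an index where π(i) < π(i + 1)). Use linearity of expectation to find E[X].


Write X = Σ X_I over i = 1, …, 171, with X_I the indicator of one ascent.
There are 171 indicators.
For each fixed i, the pair (π(i), π(i+1)) is a uniformly random ordered pair of distinct values from {1, …, 172}; by symmetry P[π(i) < π(i+1)] = 1/2.
By linearity: E[X] = 171 · (1/2) = (172 − 1) · (1/2) = 171/2 ≈ 85.500.

E[X] = 171/2 = 85.500.


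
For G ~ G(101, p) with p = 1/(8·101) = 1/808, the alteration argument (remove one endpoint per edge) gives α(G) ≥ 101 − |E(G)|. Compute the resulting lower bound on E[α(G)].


E[|E(G)|] = C(101, 2)·p = 5050 · (1/808) = 25/4.
E[α(G)] ≥ n − E[|E(G)|] = 101 − 25/4 = 379/4.
Numerically: ≈ 94.750000.
(This is only a lower bound; the true E[α(G)] may be larger.)

E[α(G)] ≥ 379/4 ≈ 94.750000.


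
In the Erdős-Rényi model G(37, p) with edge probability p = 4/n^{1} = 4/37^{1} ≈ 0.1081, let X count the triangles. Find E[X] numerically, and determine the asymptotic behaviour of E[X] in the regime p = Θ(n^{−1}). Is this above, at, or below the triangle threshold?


Number of potential triangles: C(37, 3) = 7770.
Each occurs with probability p³ ≈ (0.1081)³ ≈ 1.263499e-03.
By linearity: E[X] = C(37, 3)·p³ ≈ 7770 · 1.263499e-03 ≈ 9.8174.
Here α = 1, so p = 4/n is exactly at the triangle threshold p ~ 1/n. Asymptotically E[X] → c³/6 = 4³/6 = 32/3 ≈ 10.6667, a bounded constant. In this regime the triangle count is asymptotically Poisson(c³/6).

E[X] ≈ 9.8174; in regime p = Θ(1/n^{1}) E[X] stays bounded (at the triangle threshold p ~ 1/n).


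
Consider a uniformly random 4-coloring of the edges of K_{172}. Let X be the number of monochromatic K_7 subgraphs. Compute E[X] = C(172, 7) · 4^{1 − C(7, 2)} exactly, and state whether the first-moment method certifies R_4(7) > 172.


E[X] = C(172, 7) · 4^{1 − 21} = 780842580024 · 4^{−20} = 780842580024/1099511627776.
As a reduced fraction: E[X] = 97605322503/137438953472 ≈ 0.710172.
Is E[X] < 1? YES.
Since E[X] < 1, there exists a 4-coloring of K_{172} with no monochromatic K_7; hence R_4(7) > 172.

E[X] = 97605322503/137438953472 ≈ 0.710172; E[X] < 1, so R_4(7) > 172.


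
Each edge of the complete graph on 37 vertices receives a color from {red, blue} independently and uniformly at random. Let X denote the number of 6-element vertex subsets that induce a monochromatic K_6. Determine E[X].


Let X = Σ_S X_S over the C(37, 6) = 2324784 subsets S of size 6, where X_S = 1 if the K_6 on S is monochromatic.
For a fixed S, the K_6 on S has C(6, 2) = 15 edges. P[all 15 edges red] = (1/2)^15, and likewise for blue, so P[monochromatic] = 2·(1/2)^15 = 2^{1 − 15} = 1/16384.
By linearity: E[X] = C(37, 6) · 2^{1 − 15} = 2324784 · 1/16384 = 145299/1024.
Numerically: E[X] ≈ 141.893555.

E[X] = C(37,6)·2^(1−C(6,2)) = 145299/1024 ≈ 141.893555.


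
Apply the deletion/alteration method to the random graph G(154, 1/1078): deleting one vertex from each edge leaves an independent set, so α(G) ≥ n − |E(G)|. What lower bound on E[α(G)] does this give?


E[|E(G)|] = C(154, 2)·p = 11781 · (1/1078) = 153/14.
E[α(G)] ≥ n − E[|E(G)|] = 154 − 153/14 = 2003/14.
Numerically: ≈ 143.07143.
(This is only a lower bound; the true E[α(G)] may be larger.)

E[α(G)] ≥ 2003/14 ≈ 143.07143.


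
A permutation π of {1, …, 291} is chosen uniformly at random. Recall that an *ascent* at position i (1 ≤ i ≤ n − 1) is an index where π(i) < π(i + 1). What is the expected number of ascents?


Write X = Σ X_I over i = 1, …, 290, with X_I the indicator of one ascent.
There are 290 indicators.
For each fixed i, the pair (π(i), π(i+1)) is a uniformly random ordered pair of distinct values from {1, …, 291}; by symmetry P[π(i) < π(i+1)] = 1/2.
By linearity: E[X] = 290 · (1/2) = (291 − 1) · (1/2) = 145 ≈ 145.00000.

E[X] = 145 = 145.00000.


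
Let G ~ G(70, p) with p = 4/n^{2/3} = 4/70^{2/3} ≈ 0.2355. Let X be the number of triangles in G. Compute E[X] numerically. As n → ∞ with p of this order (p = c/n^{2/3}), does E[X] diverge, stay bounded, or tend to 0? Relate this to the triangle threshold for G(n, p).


Number of potential triangles: C(70, 3) = 54740.
Each occurs with probability p³ ≈ (0.2355)³ ≈ 1.306122e-02.
By linearity: E[X] = C(70, 3)·p³ ≈ 54740 · 1.306122e-02 ≈ 714.9714.
Since α = 2/3 < 1, p = c/n^{2/3} ≫ 1/n is above the triangle threshold p ~ 1/n. Asymptotically E[X] ~ (c³/6)·n^{3(1−α)} = (4³/6)·n^{1} → ∞; triangles are abundant w.h.p.

E[X] ≈ 714.9714; in regime p = Θ(1/n^{2/3}) E[X] diverges (above the triangle threshold p ~ 1/n).


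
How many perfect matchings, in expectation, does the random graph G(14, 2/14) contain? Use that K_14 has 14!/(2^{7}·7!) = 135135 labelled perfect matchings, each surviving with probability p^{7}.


K_14 has 14!/(2^{7}·7!) = 135135 labelled perfect matchings.
For each such perfect matching H, let X_H = 1 if all 7 edges of H are present in G. Then P[X_H = 1] = p^{7} = (1/7)^{7} = 1/823543.
By linearity of expectation: E[X] = Σ_H E[X_H] = 135135 · p^{7} = 135135 · 1/823543 = 19305/117649.
Numerically: E[X] ≈ 0.16409.

E[X] = 135135 · (1/7)^{7} = 19305/117649 ≈ 0.16409.


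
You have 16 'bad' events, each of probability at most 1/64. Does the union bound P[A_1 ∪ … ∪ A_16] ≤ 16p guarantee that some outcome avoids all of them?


Union bound: P[∪_{i=1}^{16} A_i] ≤ Σ_i P[A_i] ≤ 16·p = 16·(1/64) = 1/4.
Numerically: 1/4 ≈ 0.2500000.
Is 1/4 < 1? YES.
Since P[∪ A_i] ≤ 1/4 < 1, the complement has P[∩ A_i^c] ≥ 1 − 1/4 = 3/4 > 0, so some outcome avoids every A_i.

16·p = 1/4 ≈ 0.2500000; existence CERTIFIED by the union bound.


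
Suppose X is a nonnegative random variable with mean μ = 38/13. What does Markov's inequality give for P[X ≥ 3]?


μ = E[X] = 38/13, a = 3.
Markov: P[X ≥ 3] ≤ μ/a = (38/13)/3 = 38/39.
Numerically: ≈ 0.9744.
(Since a = 3 > μ = 2.9231, the bound 38/39 is < 1 and informative.)

P[X ≥ 3] ≤ 38/39 ≈ 0.9744.


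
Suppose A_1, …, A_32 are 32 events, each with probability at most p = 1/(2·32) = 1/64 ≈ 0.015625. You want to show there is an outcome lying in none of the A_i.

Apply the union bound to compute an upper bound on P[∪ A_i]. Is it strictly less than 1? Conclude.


Union bound: P[∪_{i=1}^{32} A_i] ≤ Σ_i P[A_i] ≤ 32·p = 32·(1/64) = 1/2.
Numerically: 1/2 ≈ 0.500000.
Is 1/2 < 1? YES.
Since P[∪ A_i] ≤ 1/2 < 1, the complement has P[∩ A_i^c] ≥ 1 − 1/2 = 1/2 > 0, so some outcome avoids every A_i.

32·p = 1/2 ≈ 0.500000; existence CERTIFIED by the union bound.


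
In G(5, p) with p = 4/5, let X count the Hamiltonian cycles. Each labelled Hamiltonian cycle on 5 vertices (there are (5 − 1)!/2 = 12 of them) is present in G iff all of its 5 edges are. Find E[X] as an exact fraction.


K_5 has (5 − 1)!/2 = 12 labelled Hamiltonian cycles.
For each such Hamiltonian cycle H, let X_H = 1 if all 5 edges of H are present in G. Then P[X_H = 1] = p^{5} = (4/5)^{5} = 1024/3125.
By linearity: E[X] = Σ_H E[X_H] = 12 · p^{5} = 12 · 1024/3125 = 12288/3125.
Numerically: E[X] ≈ 3.93.

E[X] = 12 · (4/5)^{5} = 12288/3125 ≈ 3.93.


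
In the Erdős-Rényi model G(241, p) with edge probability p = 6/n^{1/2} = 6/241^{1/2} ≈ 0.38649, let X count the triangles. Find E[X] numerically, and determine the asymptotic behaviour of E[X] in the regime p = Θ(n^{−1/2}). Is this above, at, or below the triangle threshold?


Number of potential triangles: C(241, 3) = 2303960.
Each occurs with probability p³ ≈ (0.38649)³ ≈ 5.7733540e-02.
By linearity: E[X] = C(241, 3)·p³ ≈ 2303960 · 5.7733540e-02 ≈ 133015.76673.
Since α = 1/2 < 1, p = c/n^{1/2} ≫ 1/n is above the triangle threshold p ~ 1/n. Asymptotically E[X] ~ (c³/6)·n^{3(1−α)} = (6³/6)·n^{1.5} → ∞; triangles are abundant w.h.p.

E[X] ≈ 133015.76673; in regime p = Θ(1/n^{1/2}) E[X] diverges (above the triangle threshold p ~ 1/n).


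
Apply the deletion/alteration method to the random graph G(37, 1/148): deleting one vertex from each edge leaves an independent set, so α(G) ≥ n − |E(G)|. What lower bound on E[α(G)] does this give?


E[|E(G)|] = C(37, 2)·p = 666 · (1/148) = 9/2.
E[α(G)] ≥ n − E[|E(G)|] = 37 − 9/2 = 65/2.
Numerically: ≈ 32.500000.
(This is only a lower bound; the true E[α(G)] may be larger.)

E[α(G)] ≥ 65/2 ≈ 32.500000.


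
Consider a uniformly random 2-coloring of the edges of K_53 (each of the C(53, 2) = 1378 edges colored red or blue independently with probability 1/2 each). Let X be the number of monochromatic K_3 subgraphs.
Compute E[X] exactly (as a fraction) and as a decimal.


Let X = Σ_S X_S over the C(53, 3) = 23426 subsets S of size 3, where X_S = 1 if the K_3 on S is monochromatic.
For a fixed S, the K_3 on S has C(3, 2) = 3 edges. P[all 3 edges red] = (1/2)^3, and likewise for blue, so P[monochromatic] = 2·(1/2)^3 = 2^{1 − 3} = 1/4.
Summing: E[X] = C(53, 3) · 2^{1 − 3} = 23426 · 1/4 = 11713/2.
Numerically: E[X] ≈ 5856.5000.

E[X] = C(53,3)·2^(1−C(3,2)) = 11713/2 ≈ 5856.5000.


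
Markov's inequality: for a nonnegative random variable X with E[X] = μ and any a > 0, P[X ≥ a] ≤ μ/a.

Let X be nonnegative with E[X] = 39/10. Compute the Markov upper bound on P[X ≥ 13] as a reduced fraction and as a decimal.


μ = E[X] = 39/10, a = 13.
Markov: P[X ≥ 13] ≤ μ/a = (39/10)/13 = 3/10.
Numerically: ≈ 0.300.
(Since a = 13 > μ = 3.900, the bound 3/10 is < 1 and informative.)

P[X ≥ 13] ≤ 3/10 ≈ 0.300.


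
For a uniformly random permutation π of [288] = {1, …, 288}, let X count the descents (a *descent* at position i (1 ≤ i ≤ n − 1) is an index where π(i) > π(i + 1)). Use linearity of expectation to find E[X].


Write X = Σ X_I over i = 1, …, 287, with X_I the indicator of one descent.
There are 287 indicators.
For each fixed i, the pair (π(i), π(i+1)) is a uniformly random ordered pair of distinct values from {1, …, 288}; by symmetry P[π(i) > π(i+1)] = 1/2.
By linearity: E[X] = 287 · (1/2) = (288 − 1) · (1/2) = 287/2 ≈ 143.50000.

E[X] = 287/2 = 143.50000.


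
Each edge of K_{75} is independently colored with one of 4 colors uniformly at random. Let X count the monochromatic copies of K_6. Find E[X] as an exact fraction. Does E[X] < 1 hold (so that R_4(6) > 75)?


E[X] = C(75, 6) · 4^{1 − 15} = 201359550 · 4^{−14} = 201359550/268435456.
As a reduced fraction: E[X] = 100679775/134217728 ≈ 0.750.
Is E[X] < 1? YES.
Since E[X] < 1, there exists a 4-coloring of K_{75} with no monochromatic K_6; hence R_4(6) > 75.

E[X] = 100679775/134217728 ≈ 0.750; E[X] < 1, so R_4(6) > 75.


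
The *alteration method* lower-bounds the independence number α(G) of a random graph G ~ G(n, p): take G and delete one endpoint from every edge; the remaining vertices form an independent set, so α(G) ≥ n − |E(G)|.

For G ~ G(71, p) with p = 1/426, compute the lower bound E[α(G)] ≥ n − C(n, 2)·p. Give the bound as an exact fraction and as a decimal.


E[|E(G)|] = C(71, 2)·p = 2485 · (1/426) = 35/6.
E[α(G)] ≥ n − E[|E(G)|] = 71 − 35/6 = 391/6.
Numerically: ≈ 65.16667.
(This is only a lower bound; the true E[α(G)] may be larger.)

E[α(G)] ≥ 391/6 ≈ 65.16667.


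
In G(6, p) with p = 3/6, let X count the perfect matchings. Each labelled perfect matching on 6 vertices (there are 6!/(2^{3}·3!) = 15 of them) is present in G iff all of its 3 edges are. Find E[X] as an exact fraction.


K_6 has 6!/(2^{3}·3!) = 15 labelled perfect matchings.
For each such perfect matching H, let X_H = 1 if all 3 edges of H are present in G. Then P[X_H = 1] = p^{3} = (1/2)^{3} = 1/8.
By linearity of expectation: E[X] = Σ_H E[X_H] = 15 · p^{3} = 15 · 1/8 = 15/8.
Numerically: E[X] ≈ 1.875.

E[X] = 15 · (1/2)^{3} = 15/8 ≈ 1.875.


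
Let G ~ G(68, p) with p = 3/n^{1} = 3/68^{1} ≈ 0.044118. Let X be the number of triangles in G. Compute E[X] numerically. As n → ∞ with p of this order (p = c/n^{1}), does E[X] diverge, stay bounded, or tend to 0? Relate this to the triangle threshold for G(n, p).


Number of potential triangles: C(68, 3) = 50116.
Each occurs with probability p³ ≈ (0.044118)³ ≈ 8.5869123e-05.
By linearity: E[X] = C(68, 3)·p³ ≈ 50116 · 8.5869123e-05 ≈ 4.30342.
Here α = 1, so p = 3/n is exactly at the triangle threshold p ~ 1/n. Asymptotically E[X] → c³/6 = 3³/6 = 9/2 ≈ 4.50000, a bounded constant. In this regime the triangle count is asymptotically Poisson(c³/6).

E[X] ≈ 4.30342; in regime p = Θ(1/n^{1}) E[X] stays bounded (at the triangle threshold p ~ 1/n).


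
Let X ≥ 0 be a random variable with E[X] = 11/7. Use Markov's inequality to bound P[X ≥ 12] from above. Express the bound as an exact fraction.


μ = E[X] = 11/7, a = 12.
Markov: P[X ≥ 12] ≤ μ/a = (11/7)/12 = 11/84.
Numerically: ≈ 0.131.
(Since a = 12 > μ = 1.571, the bound 11/84 is < 1 and informative.)

P[X ≥ 12] ≤ 11/84 ≈ 0.131.


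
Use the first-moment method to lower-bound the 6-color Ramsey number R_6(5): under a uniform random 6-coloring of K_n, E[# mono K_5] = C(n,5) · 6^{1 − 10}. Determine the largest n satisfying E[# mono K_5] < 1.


We need C(n, 5) · 6^{1 − 10} < 1, i.e. C(n, 5) < 6^{10 − 1} = 10077696.
Check values of n near the boundary:
  n = 63: C(63, 5) = 7028847; 7028847 < 10077696? YES
  n = 64: C(64, 5) = 7624512; 7624512 < 10077696? YES
  n = 65: C(65, 5) = 8259888; 8259888 < 10077696? YES
  n = 66: C(66, 5) = 8936928; 8936928 < 10077696? YES
  n = 67: C(67, 5) = 9657648; 9657648 < 10077696? YES
  n = 68: C(68, 5) = 10424128; 10424128 < 10077696? NO
The largest n with C(n, 5) < 10077696 is n = 67 (where E[X] = 67067/69984 ≈ 0.9583190). Hence R_6(5) > 67, i.e. R_6(5) ≥ 68.

Largest n = 67; hence R_6(5) > 67.


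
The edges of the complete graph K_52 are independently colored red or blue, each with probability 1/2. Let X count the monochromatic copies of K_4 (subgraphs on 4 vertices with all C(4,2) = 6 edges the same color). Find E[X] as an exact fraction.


Let X = Σ_S X_S over the C(52, 4) = 270725 subsets S of size 4, where X_S = 1 if the K_4 on S is monochromatic.
For a fixed S, the K_4 on S has C(4, 2) = 6 edges. P[all 6 edges red] = (1/2)^6, and likewise for blue, so P[monochromatic] = 2·(1/2)^6 = 2^{1 − 6} = 1/32.
By linearity: E[X] = C(52, 4) · 2^{1 − 6} = 270725 · 1/32 = 270725/32.
Numerically: E[X] ≈ 8460.1562.

E[X] = C(52,4)·2^(1−C(4,2)) = 270725/32 ≈ 8460.1562.


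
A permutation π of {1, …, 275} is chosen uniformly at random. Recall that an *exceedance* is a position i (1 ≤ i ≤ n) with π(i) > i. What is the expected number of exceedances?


Write X = Σ_{i=1}^{275} X_i, where X_i = 1_{π(i) > i}.
For each fixed i, π(i) is uniform over {1, …, 275} (marginal of a uniform permutation), so P[π(i) > i] = (n − i)/n. Summing: Σ_{i=1}^{275} (n − i)/n = (0 + 1 + … + 274)/275 = 275(275 − 1)/(2·275) = (275 − 1)/2.
Hence E[X] = Σ_{i=1}^{275} (275 − i)/275 = 137 ≈ 137.000000.

E[X] = 137 = 137.000000.


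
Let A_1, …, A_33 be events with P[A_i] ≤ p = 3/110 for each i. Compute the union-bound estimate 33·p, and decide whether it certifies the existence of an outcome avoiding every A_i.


Union bound: P[∪_{i=1}^{33} A_i] ≤ Σ_i P[A_i] ≤ 33·p = 33·(3/110) = 9/10.
Numerically: 9/10 ≈ 0.90000.
Is 9/10 < 1? YES.
Since P[∪ A_i] ≤ 9/10 < 1, the complement has P[∩ A_i^c] ≥ 1 − 9/10 = 1/10 > 0, so some outcome avoids every A_i.

33·p = 9/10 ≈ 0.90000; existence CERTIFIED by the union bound.


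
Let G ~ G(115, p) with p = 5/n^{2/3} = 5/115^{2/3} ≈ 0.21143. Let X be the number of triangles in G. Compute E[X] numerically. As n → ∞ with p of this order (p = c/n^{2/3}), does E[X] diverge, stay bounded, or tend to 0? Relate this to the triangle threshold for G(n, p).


Number of potential triangles: C(115, 3) = 246905.
Each occurs with probability p³ ≈ (0.21143)³ ≈ 9.4517958e-03.
By linearity: E[X] = C(115, 3)·p³ ≈ 246905 · 9.4517958e-03 ≈ 2333.69565.
Since α = 2/3 < 1, p = c/n^{2/3} ≫ 1/n is above the triangle threshold p ~ 1/n. Asymptotically E[X] ~ (c³/6)·n^{3(1−α)} = (5³/6)·n^{1} → ∞; triangles are abundant w.h.p.

E[X] ≈ 2333.69565; in regime p = Θ(1/n^{2/3}) E[X] diverges (above the triangle threshold p ~ 1/n).


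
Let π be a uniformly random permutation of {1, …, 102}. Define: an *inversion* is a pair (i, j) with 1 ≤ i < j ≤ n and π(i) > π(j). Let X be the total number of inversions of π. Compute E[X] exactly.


Write X = Σ X_I over the C(102, 2) = 5151 pairs i < j, with X_I the indicator of one inversion.
There are 5151 indicators.
For each fixed pair i < j, the values π(i) and π(j) are two distinct elements of {1, …, 102} in uniformly random order; by symmetry P[π(i) > π(j)] = 1/2.
By linearity: E[X] = 5151 · (1/2) = C(102, 2) · (1/2) = 5151/2 = 5151/2 ≈ 2575.500000.

E[X] = 5151/2 = 2575.500000.


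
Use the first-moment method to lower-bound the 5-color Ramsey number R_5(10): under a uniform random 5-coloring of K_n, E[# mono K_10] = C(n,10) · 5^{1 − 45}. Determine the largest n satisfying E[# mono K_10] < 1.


We need C(n, 10) · 5^{1 − 45} < 1, i.e. C(n, 10) < 5^{45 − 1} = 5684341886080801486968994140625.
Check values of n near the boundary:
  n = 5388: C(5388, 10) = 5634865093375880654852250419586; 5634865093375880654852250419586 < 5684341886080801486968994140625? YES
  n = 5389: C(5389, 10) = 5645340767466558997768874792926; 5645340767466558997768874792926 < 5684341886080801486968994140625? YES
  n = 5390: C(5390, 10) = 5655833965919099070255434039753; 5655833965919099070255434039753 < 5684341886080801486968994140625? YES
  n = 5391: C(5391, 10) = 5666344714787188828795213697883; 5666344714787188828795213697883 < 5684341886080801486968994140625? YES
  n = 5392: C(5392, 10) = 5676873040158402483252283957448; 5676873040158402483252283957448 < 5684341886080801486968994140625? YES
  n = 5393: C(5393, 10) = 5687418968154238267170642278008; 5687418968154238267170642278008 < 5684341886080801486968994140625? NO
  n = 5394: C(5394, 10) = 5697982524930156243149785372878; 5697982524930156243149785372878 < 5684341886080801486968994140625? NO
The largest n with C(n, 10) < 5684341886080801486968994140625 is n = 5392 (where E[X] = 5676873040158402483252283957448/5684341886080801486968994140625 ≈ 0.9987). Hence R_5(10) > 5392, i.e. R_5(10) ≥ 5393.

Largest n = 5392; hence R_5(10) > 5392.


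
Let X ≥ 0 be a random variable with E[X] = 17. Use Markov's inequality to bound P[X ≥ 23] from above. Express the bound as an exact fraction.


μ = E[X] = 17, a = 23.
Markov: P[X ≥ 23] ≤ μ/a = (17)/23 = 17/23.
Numerically: ≈ 0.739.
(Since a = 23 > μ = 17.000, the bound 17/23 is < 1 and informative.)

P[X ≥ 23] ≤ 17/23 ≈ 0.739.


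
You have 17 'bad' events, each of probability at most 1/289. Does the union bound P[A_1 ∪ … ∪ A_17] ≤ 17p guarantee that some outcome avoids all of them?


Union bound: P[∪_{i=1}^{17} A_i] ≤ Σ_i P[A_i] ≤ 17·p = 17·(1/289) = 1/17.
Numerically: 1/17 ≈ 0.05882.
Is 1/17 < 1? YES.
Since P[∪ A_i] ≤ 1/17 < 1, the complement has P[∩ A_i^c] ≥ 1 − 1/17 = 16/17 > 0, so some outcome avoids every A_i.

17·p = 1/17 ≈ 0.05882; existence CERTIFIED by the union bound.


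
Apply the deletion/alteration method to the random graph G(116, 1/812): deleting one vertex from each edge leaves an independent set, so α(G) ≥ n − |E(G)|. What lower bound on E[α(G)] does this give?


E[|E(G)|] = C(116, 2)·p = 6670 · (1/812) = 115/14.
E[α(G)] ≥ n − E[|E(G)|] = 116 − 115/14 = 1509/14.
Numerically: ≈ 107.7857.
(This is only a lower bound; the true E[α(G)] may be larger.)

E[α(G)] ≥ 1509/14 ≈ 107.7857.


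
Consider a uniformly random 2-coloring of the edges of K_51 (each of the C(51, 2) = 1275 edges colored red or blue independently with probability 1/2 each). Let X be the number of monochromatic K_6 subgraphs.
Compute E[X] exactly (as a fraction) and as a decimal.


Let X = Σ_S X_S over the C(51, 6) = 18009460 subsets S of size 6, where X_S = 1 if the K_6 on S is monochromatic.
For a fixed S, the K_6 on S has C(6, 2) = 15 edges. P[all 15 edges red] = (1/2)^15, and likewise for blue, so P[monochromatic] = 2·(1/2)^15 = 2^{1 − 15} = 1/16384.
Summing: E[X] = C(51, 6) · 2^{1 − 15} = 18009460 · 1/16384 = 4502365/4096.
Numerically: E[X] ≈ 1099.21021.

E[X] = C(51,6)·2^(1−C(6,2)) = 4502365/4096 ≈ 1099.21021.


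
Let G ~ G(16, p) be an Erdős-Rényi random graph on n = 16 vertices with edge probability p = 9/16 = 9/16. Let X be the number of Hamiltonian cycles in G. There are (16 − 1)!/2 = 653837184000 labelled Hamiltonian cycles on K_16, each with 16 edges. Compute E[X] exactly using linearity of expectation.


K_16 has (16 − 1)!/2 = 653837184000 labelled Hamiltonian cycles.
For each such Hamiltonian cycle H, let X_H = 1 if all 16 edges of H are present in G. Then P[X_H = 1] = p^{16} = (9/16)^{16} = 1853020188851841/18446744073709551616.
Summing the indicators: E[X] = Σ_H E[X_H] = 653837184000 · p^{16} = 653837184000 · 1853020188851841/18446744073709551616 = 1183177248216831945952875/18014398509481984.
Numerically: E[X] ≈ 6.56795e+07.

E[X] = 653837184000 · (9/16)^{16} = 1183177248216831945952875/18014398509481984 ≈ 6.56795e+07.


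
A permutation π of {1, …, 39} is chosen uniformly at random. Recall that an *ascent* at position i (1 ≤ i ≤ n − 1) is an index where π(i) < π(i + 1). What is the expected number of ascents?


Write X = Σ X_I over i = 1, …, 38, with X_I the indicator of one ascent.
There are 38 indicators.
For each fixed i, the pair (π(i), π(i+1)) is a uniformly random ordered pair of distinct values from {1, …, 39}; by symmetry P[π(i) < π(i+1)] = 1/2.
By linearity: E[X] = 38 · (1/2) = (39 − 1) · (1/2) = 19 ≈ 19.000000.

E[X] = 19 = 19.000000.


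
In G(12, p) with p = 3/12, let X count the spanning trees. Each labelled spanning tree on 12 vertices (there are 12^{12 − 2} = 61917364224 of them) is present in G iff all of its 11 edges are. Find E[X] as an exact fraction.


K_12 has 12^{12 − 2} = 61917364224 labelled spanning trees.
For each such spanning tree H, let X_H = 1 if all 11 edges of H are present in G. Then P[X_H = 1] = p^{11} = (1/4)^{11} = 1/4194304.
By linearity: E[X] = Σ_H E[X_H] = 61917364224 · p^{11} = 61917364224 · 1/4194304 = 59049/4.
Numerically: E[X] ≈ 14762.2.

E[X] = 61917364224 · (1/4)^{11} = 59049/4 ≈ 14762.2.


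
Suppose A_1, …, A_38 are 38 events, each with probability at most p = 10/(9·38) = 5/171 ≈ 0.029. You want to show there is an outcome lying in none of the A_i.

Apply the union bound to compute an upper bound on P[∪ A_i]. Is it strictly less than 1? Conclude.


Union bound: P[∪_{i=1}^{38} A_i] ≤ Σ_i P[A_i] ≤ 38·p = 38·(5/171) = 10/9.
Numerically: 10/9 ≈ 1.111.
Is 10/9 < 1? NO.
Since the bound 10/9 is ≥ 1, the union bound is uninformative here; it does NOT by itself certify existence.

38·p = 10/9 ≈ 1.111; existence NOT certified by the union bound.


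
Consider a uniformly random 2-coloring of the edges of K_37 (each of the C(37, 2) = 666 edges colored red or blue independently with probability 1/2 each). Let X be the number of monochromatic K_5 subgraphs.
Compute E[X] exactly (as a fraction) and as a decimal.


Let X = Σ_S X_S over the C(37, 5) = 435897 subsets S of size 5, where X_S = 1 if the K_5 on S is monochromatic.
For a fixed S, the K_5 on S has C(5, 2) = 10 edges. P[all 10 edges red] = (1/2)^10, and likewise for blue, so P[monochromatic] = 2·(1/2)^10 = 2^{1 − 10} = 1/512.
By linearity: E[X] = C(37, 5) · 2^{1 − 10} = 435897 · 1/512 = 435897/512.
Numerically: E[X] ≈ 851.361.

E[X] = C(37,5)·2^(1−C(5,2)) = 435897/512 ≈ 851.361.


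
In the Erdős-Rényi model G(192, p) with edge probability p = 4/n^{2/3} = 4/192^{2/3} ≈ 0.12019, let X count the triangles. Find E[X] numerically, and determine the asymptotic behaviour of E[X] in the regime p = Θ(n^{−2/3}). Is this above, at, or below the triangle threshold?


Number of potential triangles: C(192, 3) = 1161280.
Each occurs with probability p³ ≈ (0.12019)³ ≈ 1.7361111e-03.
By linearity: E[X] = C(192, 3)·p³ ≈ 1161280 · 1.7361111e-03 ≈ 2016.11111.
Since α = 2/3 < 1, p = c/n^{2/3} ≫ 1/n is above the triangle threshold p ~ 1/n. Asymptotically E[X] ~ (c³/6)·n^{3(1−α)} = (4³/6)·n^{1} → ∞; triangles are abundant w.h.p.

E[X] ≈ 2016.11111; in regime p = Θ(1/n^{2/3}) E[X] diverges (above the triangle threshold p ~ 1/n).


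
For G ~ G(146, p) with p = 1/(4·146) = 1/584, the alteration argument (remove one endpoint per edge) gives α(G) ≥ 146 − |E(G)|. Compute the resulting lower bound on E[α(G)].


E[|E(G)|] = C(146, 2)·p = 10585 · (1/584) = 145/8.
E[α(G)] ≥ n − E[|E(G)|] = 146 − 145/8 = 1023/8.
Numerically: ≈ 127.875.
(This is only a lower bound; the true E[α(G)] may be larger.)

E[α(G)] ≥ 1023/8 ≈ 127.875.


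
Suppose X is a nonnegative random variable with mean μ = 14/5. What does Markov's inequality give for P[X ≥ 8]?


μ = E[X] = 14/5, a = 8.
Markov: P[X ≥ 8] ≤ μ/a = (14/5)/8 = 7/20.
Numerically: ≈ 0.350000.
(Since a = 8 > μ = 2.800000, the bound 7/20 is < 1 and informative.)

P[X ≥ 8] ≤ 7/20 ≈ 0.350000.


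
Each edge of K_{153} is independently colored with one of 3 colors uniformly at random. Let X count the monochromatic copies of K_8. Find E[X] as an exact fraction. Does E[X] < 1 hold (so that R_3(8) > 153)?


E[X] = C(153, 8) · 3^{1 − 28} = 6183023199255 · 3^{−27} = 6183023199255/7625597484987.
As a reduced fraction: E[X] = 687002577695/847288609443 ≈ 0.811.
Is E[X] < 1? YES.
Since E[X] < 1, there exists a 3-coloring of K_{153} with no monochromatic K_8; hence R_3(8) > 153.

E[X] = 687002577695/847288609443 ≈ 0.811; E[X] < 1, so R_3(8) > 153.


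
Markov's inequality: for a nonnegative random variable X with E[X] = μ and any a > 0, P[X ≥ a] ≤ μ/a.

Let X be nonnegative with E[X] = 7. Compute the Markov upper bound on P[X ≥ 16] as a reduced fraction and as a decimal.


μ = E[X] = 7, a = 16.
Markov: P[X ≥ 16] ≤ μ/a = (7)/16 = 7/16.
Numerically: ≈ 0.4375.
(Since a = 16 > μ = 7.0000, the bound 7/16 is < 1 and informative.)

P[X ≥ 16] ≤ 7/16 ≈ 0.4375.


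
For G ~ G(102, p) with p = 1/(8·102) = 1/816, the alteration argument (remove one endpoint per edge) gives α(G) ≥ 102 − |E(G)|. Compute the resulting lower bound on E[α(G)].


E[|E(G)|] = C(102, 2)·p = 5151 · (1/816) = 101/16.
E[α(G)] ≥ n − E[|E(G)|] = 102 − 101/16 = 1531/16.
Numerically: ≈ 95.6875.
(This is only a lower bound; the true E[α(G)] may be larger.)

E[α(G)] ≥ 1531/16 ≈ 95.6875.


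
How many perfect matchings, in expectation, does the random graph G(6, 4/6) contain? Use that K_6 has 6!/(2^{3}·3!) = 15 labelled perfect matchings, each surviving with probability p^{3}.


K_6 has 6!/(2^{3}·3!) = 15 labelled perfect matchings.
For each such perfect matching H, let X_H = 1 if all 3 edges of H are present in G. Then P[X_H = 1] = p^{3} = (2/3)^{3} = 8/27.
Summing the indicators: E[X] = Σ_H E[X_H] = 15 · p^{3} = 15 · 8/27 = 40/9.
Numerically: E[X] ≈ 4.44.

E[X] = 15 · (2/3)^{3} = 40/9 ≈ 4.44.


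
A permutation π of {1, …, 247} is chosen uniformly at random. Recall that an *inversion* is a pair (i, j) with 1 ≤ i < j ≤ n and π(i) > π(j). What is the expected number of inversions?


Write X = Σ X_I over the C(247, 2) = 30381 pairs i < j, with X_I the indicator of one inversion.
There are 30381 indicators.
For each fixed pair i < j, the values π(i) and π(j) are two distinct elements of {1, …, 247} in uniformly random order; by symmetry P[π(i) > π(j)] = 1/2.
By linearity: E[X] = 30381 · (1/2) = C(247, 2) · (1/2) = 30381/2 = 30381/2 ≈ 15190.500000.

E[X] = 30381/2 = 15190.500000.


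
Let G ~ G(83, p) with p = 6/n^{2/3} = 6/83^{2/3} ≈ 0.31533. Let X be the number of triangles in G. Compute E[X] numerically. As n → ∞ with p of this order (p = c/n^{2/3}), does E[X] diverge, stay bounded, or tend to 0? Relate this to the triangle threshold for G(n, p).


Number of potential triangles: C(83, 3) = 91881.
Each occurs with probability p³ ≈ (0.31533)³ ≈ 3.1354333e-02.
By linearity: E[X] = C(83, 3)·p³ ≈ 91881 · 3.1354333e-02 ≈ 2880.86747.
Since α = 2/3 < 1, p = c/n^{2/3} ≫ 1/n is above the triangle threshold p ~ 1/n. Asymptotically E[X] ~ (c³/6)·n^{3(1−α)} = (6³/6)·n^{1} → ∞; triangles are abundant w.h.p.

E[X] ≈ 2880.86747; in regime p = Θ(1/n^{2/3}) E[X] diverges (above the triangle threshold p ~ 1/n).


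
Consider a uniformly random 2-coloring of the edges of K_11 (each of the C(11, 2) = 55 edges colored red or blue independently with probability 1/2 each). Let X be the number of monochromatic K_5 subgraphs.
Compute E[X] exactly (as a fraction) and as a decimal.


Let X = Σ_S X_S over the C(11, 5) = 462 subsets S of size 5, where X_S = 1 if the K_5 on S is monochromatic.
For a fixed S, the K_5 on S has C(5, 2) = 10 edges. P[all 10 edges red] = (1/2)^10, and likewise for blue, so P[monochromatic] = 2·(1/2)^10 = 2^{1 − 10} = 1/512.
By linearity: E[X] = C(11, 5) · 2^{1 − 10} = 462 · 1/512 = 231/256.
Numerically: E[X] ≈ 0.902344.

E[X] = C(11,5)·2^(1−C(5,2)) = 231/256 ≈ 0.902344.


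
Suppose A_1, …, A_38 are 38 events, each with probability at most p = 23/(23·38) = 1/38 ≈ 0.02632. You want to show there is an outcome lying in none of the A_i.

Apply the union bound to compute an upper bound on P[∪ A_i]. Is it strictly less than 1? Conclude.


Union bound: P[∪_{i=1}^{38} A_i] ≤ Σ_i P[A_i] ≤ 38·p = 38·(1/38) = 1.
Numerically: 1 ≈ 1.00000.
Is 1 < 1? NO.
Since the bound 1 is ≥ 1, the union bound is uninformative here; it does NOT by itself certify existence.

38·p = 1 ≈ 1.00000; existence NOT certified by the union bound.


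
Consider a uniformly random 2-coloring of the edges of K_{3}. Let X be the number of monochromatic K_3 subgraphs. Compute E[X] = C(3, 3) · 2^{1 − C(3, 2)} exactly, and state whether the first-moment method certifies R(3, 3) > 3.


E[X] = C(3, 3) · 2^{1 − 3} = 1 · 2^{−2} = 1/4.
As a reduced fraction: E[X] = 1/4 ≈ 0.2500000.
Is E[X] < 1? YES.
Since E[X] < 1, there exists a 2-coloring of K_{3} with no monochromatic K_3; hence R(3, 3) > 3.

E[X] = 1/4 ≈ 0.2500000; E[X] < 1, so R(3, 3) > 3.


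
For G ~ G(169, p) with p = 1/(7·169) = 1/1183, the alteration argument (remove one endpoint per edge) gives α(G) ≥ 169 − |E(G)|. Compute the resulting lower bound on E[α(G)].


E[|E(G)|] = C(169, 2)·p = 14196 · (1/1183) = 12.
E[α(G)] ≥ n − E[|E(G)|] = 169 − 12 = 157.
Numerically: ≈ 157.000000.
(This is only a lower bound; the true E[α(G)] may be larger.)

E[α(G)] ≥ 157 ≈ 157.000000.


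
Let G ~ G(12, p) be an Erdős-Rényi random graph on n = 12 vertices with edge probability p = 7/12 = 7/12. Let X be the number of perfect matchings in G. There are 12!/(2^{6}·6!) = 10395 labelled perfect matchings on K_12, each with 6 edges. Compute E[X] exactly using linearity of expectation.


K_12 has 12!/(2^{6}·6!) = 10395 labelled perfect matchings.
For each such perfect matching H, let X_H = 1 if all 6 edges of H are present in G. Then P[X_H = 1] = p^{6} = (7/12)^{6} = 117649/2985984.
By linearity: E[X] = Σ_H E[X_H] = 10395 · p^{6} = 10395 · 117649/2985984 = 45294865/110592.
Numerically: E[X] ≈ 409.57.

E[X] = 10395 · (7/12)^{6} = 45294865/110592 ≈ 409.57.


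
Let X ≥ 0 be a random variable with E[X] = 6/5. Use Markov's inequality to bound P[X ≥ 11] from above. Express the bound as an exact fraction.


μ = E[X] = 6/5, a = 11.
Markov: P[X ≥ 11] ≤ μ/a = (6/5)/11 = 6/55.
Numerically: ≈ 0.1091.
(Since a = 11 > μ = 1.2000, the bound 6/55 is < 1 and informative.)

P[X ≥ 11] ≤ 6/55 ≈ 0.1091.


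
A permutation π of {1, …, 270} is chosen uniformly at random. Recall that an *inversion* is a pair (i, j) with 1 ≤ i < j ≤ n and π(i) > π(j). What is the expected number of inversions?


Write X = Σ X_I over the C(270, 2) = 36315 pairs i < j, with X_I the indicator of one inversion.
There are 36315 indicators.
For each fixed pair i < j, the values π(i) and π(j) are two distinct elements of {1, …, 270} in uniformly random order; by symmetry P[π(i) > π(j)] = 1/2.
By linearity: E[X] = 36315 · (1/2) = C(270, 2) · (1/2) = 36315/2 = 36315/2 ≈ 18157.500.

E[X] = 36315/2 = 18157.500.


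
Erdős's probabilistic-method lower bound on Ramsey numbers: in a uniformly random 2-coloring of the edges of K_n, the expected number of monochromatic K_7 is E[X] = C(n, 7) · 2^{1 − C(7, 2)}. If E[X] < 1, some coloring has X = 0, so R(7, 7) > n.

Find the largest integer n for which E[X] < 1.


We need C(n, 7) · 2^{1 − 21} < 1, i.e. C(n, 7) < 2^{21 − 1} = 1048576.
Check values of n near the boundary:
  n = 25: C(25, 7) = 480700; 480700 < 1048576? YES
  n = 26: C(26, 7) = 657800; 657800 < 1048576? YES
  n = 27: C(27, 7) = 888030; 888030 < 1048576? YES
  n = 28: C(28, 7) = 1184040; 1184040 < 1048576? NO
  n = 29: C(29, 7) = 1560780; 1560780 < 1048576? NO
  n = 30: C(30, 7) = 2035800; 2035800 < 1048576? NO
The largest n with C(n, 7) < 1048576 is n = 27 (where E[X] = 444015/524288 ≈ 0.8468914). Hence R(7, 7) > 27, i.e. R(7, 7) ≥ 28.

Largest n = 27; hence R(7, 7) > 27.


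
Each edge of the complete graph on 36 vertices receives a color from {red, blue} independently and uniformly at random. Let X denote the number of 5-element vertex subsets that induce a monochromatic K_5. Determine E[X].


Let X = Σ_S X_S over the C(36, 5) = 376992 subsets S of size 5, where X_S = 1 if the K_5 on S is monochromatic.
For a fixed S, the K_5 on S has C(5, 2) = 10 edges. P[all 10 edges red] = (1/2)^10, and likewise for blue, so P[monochromatic] = 2·(1/2)^10 = 2^{1 − 10} = 1/512.
By linearity of expectation: E[X] = C(36, 5) · 2^{1 − 10} = 376992 · 1/512 = 11781/16.
Numerically: E[X] ≈ 736.31250.

E[X] = C(36,5)·2^(1−C(5,2)) = 11781/16 ≈ 736.31250.


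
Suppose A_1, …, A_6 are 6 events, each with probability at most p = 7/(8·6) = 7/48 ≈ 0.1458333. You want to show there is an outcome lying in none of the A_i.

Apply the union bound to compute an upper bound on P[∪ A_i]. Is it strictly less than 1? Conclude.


Union bound: P[∪_{i=1}^{6} A_i] ≤ Σ_i P[A_i] ≤ 6·p = 6·(7/48) = 7/8.
Numerically: 7/8 ≈ 0.8750000.
Is 7/8 < 1? YES.
Since P[∪ A_i] ≤ 7/8 < 1, the complement has P[∩ A_i^c] ≥ 1 − 7/8 = 1/8 > 0, so some outcome avoids every A_i.

6·p = 7/8 ≈ 0.8750000; existence CERTIFIED by the union bound.
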